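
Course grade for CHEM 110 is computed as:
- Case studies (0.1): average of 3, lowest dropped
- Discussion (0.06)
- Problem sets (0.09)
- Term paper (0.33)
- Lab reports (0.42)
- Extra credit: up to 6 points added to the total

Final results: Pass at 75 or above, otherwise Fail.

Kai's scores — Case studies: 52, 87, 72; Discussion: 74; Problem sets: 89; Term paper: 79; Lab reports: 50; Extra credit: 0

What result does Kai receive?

Case studies: drop 52 → average of remaining 2 = 159/2 = 79.5
Weighted total:
  Case studies 79.5 × 0.1 = 7.95
  Discussion 74 × 0.06 = 4.44
  Problem sets 89 × 0.09 = 8.01
  Term paper 79 × 0.33 = 26.07
  Lab reports 50 × 0.42 = 21
Sum = 67.47
Extra credit: 67.47 + 0 = 67.47
67.47 < 75 → Fail

Fail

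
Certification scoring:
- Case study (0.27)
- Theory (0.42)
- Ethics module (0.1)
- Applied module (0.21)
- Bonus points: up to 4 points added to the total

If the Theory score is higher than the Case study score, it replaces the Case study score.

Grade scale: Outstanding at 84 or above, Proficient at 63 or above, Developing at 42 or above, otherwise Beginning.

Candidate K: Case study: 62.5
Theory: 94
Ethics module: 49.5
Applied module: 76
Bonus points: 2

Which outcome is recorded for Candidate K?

Outstanding

Theory (94) > Case study (62.5), so Case study counts as 94.
Weighted total:
  Case study 94 × 0.27 = 25.38
  Theory 94 × 0.42 = 39.48
  Ethics module 49.5 × 0.1 = 4.95
  Applied module 76 × 0.21 = 15.96
Sum = 85.77
Bonus points: 85.77 + 2 = 87.77
87.77 ≥ 84 → Outstanding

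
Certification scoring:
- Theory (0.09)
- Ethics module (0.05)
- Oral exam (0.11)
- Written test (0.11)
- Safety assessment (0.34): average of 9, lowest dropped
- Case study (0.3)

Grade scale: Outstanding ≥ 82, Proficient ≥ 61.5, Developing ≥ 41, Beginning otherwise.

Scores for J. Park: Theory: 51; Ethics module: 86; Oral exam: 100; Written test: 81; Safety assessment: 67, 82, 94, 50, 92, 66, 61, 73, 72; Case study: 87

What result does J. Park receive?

Proficient

Safety assessment: drop 50 → average of remaining 8 = 607/8 = 75.875
Weighted total:
  Theory 51 × 0.09 = 4.59
  Ethics module 86 × 0.05 = 4.3
  Oral exam 100 × 0.11 = 11
  Written test 81 × 0.11 = 8.91
  Safety assessment 75.875 × 0.34 = 25.7975
  Case study 87 × 0.3 = 26.1
Sum = 80.6975
80.6975 is ≥ 61.5 and < 82 → Proficient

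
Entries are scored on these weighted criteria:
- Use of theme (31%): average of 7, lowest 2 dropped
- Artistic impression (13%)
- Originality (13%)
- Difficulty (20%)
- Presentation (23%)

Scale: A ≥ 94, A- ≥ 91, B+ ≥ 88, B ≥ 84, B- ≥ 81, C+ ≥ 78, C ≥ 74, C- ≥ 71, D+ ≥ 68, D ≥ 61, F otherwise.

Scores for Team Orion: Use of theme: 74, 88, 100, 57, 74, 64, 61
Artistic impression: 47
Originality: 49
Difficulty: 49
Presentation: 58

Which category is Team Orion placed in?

F

Use of theme: drop 57, 61 → average of remaining 5 = 400/5 = 80
Weighted total:
  Use of theme 80 × 0.31 = 24.8
  Artistic impression 47 × 0.13 = 6.11
  Originality 49 × 0.13 = 6.37
  Difficulty 49 × 0.2 = 9.8
  Presentation 58 × 0.23 = 13.34
Sum = 60.42
60.42 < 61 → F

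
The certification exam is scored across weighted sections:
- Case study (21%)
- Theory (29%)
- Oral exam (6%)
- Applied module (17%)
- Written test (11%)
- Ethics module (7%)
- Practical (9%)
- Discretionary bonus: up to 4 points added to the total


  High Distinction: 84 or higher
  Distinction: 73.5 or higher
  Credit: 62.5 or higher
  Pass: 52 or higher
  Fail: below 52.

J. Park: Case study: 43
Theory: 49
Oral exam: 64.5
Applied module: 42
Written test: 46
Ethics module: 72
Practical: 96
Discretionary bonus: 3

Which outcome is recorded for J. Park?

Pass

Weighted total:
  Case study 43 × 0.21 = 9.03
  Theory 49 × 0.29 = 14.21
  Oral exam 64.5 × 0.06 = 3.87
  Applied module 42 × 0.17 = 7.14
  Written test 46 × 0.11 = 5.06
  Ethics module 72 × 0.07 = 5.04
  Practical 96 × 0.09 = 8.64
Sum = 52.99
Discretionary bonus: 52.99 + 3 = 55.99
55.99 is ≥ 52 and < 62.5 → Pass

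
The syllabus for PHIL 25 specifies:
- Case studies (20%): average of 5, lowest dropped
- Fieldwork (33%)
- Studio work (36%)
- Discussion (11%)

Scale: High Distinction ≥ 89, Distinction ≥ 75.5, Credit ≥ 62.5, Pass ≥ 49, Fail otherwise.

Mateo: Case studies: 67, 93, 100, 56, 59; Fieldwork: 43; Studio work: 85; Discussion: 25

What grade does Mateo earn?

Case studies: drop 56 → average of remaining 4 = 319/4 = 79.75
Weighted total:
  Case studies 79.75 × 0.2 = 15.95
  Fieldwork 43 × 0.33 = 14.19
  Studio work 85 × 0.36 = 30.6
  Discussion 25 × 0.11 = 2.75
Sum = 63.49
63.49 is ≥ 62.5 and < 75.5 → Credit

Credit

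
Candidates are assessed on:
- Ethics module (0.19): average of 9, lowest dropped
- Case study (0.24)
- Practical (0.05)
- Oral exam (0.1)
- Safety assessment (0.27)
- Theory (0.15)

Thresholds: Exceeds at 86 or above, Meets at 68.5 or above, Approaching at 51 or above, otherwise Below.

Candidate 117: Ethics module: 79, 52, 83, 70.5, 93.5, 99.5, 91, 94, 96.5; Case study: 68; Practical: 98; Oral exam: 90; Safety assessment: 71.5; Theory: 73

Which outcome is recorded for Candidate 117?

Ethics module: drop 52 → average of remaining 8 = 707/8 = 88.375
Weighted total:
  Ethics module 88.375 × 0.19 = 16.79125
  Case study 68 × 0.24 = 16.32
  Practical 98 × 0.05 = 4.9
  Oral exam 90 × 0.1 = 9
  Safety assessment 71.5 × 0.27 = 19.305
  Theory 73 × 0.15 = 10.95
Sum = 77.26625
77.26625 is ≥ 68.5 and < 86 → Meets

Meets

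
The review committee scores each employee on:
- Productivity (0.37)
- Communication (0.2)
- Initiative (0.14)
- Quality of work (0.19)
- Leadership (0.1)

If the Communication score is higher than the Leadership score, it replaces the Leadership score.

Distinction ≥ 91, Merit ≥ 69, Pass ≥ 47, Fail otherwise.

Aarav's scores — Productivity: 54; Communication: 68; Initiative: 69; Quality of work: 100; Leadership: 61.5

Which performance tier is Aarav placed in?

Communication (68) > Leadership (61.5), so Leadership counts as 68.
Weighted total:
  Productivity 54 × 0.37 = 19.98
  Communication 68 × 0.2 = 13.6
  Initiative 69 × 0.14 = 9.66
  Quality of work 100 × 0.19 = 19
  Leadership 68 × 0.1 = 6.8
Sum = 69.04
69.04 is ≥ 69 and < 91 → Merit

Merit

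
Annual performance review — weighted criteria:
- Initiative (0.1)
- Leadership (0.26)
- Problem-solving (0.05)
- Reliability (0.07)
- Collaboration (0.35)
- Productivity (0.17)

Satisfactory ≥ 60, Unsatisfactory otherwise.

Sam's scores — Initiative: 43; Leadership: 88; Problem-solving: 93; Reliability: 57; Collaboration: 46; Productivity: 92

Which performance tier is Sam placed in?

Satisfactory

Weighted total:
  Initiative 43 × 0.1 = 4.3
  Leadership 88 × 0.26 = 22.88
  Problem-solving 93 × 0.05 = 4.65
  Reliability 57 × 0.07 = 3.99
  Collaboration 46 × 0.35 = 16.1
  Productivity 92 × 0.17 = 15.64
Sum = 67.56
67.56 ≥ 60 → Satisfactory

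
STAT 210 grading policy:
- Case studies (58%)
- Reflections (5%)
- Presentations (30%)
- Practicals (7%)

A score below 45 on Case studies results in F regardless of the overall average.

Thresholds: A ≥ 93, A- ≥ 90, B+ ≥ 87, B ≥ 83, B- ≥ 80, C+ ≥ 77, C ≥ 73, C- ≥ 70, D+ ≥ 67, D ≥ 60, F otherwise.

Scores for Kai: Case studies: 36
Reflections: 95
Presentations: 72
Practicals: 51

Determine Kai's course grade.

Case studies score 36 < 45: minimum not met.
Weighted total:
  Case studies 36 × 0.58 = 20.88
  Reflections 95 × 0.05 = 4.75
  Presentations 72 × 0.3 = 21.6
  Practicals 51 × 0.07 = 3.57
Sum = 50.8
Because the Case studies minimum was not met, the result is F.

F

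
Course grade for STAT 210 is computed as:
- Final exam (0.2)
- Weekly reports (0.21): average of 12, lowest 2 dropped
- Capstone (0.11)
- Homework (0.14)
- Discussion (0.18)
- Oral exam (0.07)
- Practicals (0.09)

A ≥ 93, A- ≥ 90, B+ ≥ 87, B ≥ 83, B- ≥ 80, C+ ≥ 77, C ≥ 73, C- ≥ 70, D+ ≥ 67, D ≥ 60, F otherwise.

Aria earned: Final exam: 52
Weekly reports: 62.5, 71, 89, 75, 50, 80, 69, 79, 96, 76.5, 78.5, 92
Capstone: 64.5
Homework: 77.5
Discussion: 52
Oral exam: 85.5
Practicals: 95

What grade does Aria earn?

Weekly reports: drop 50, 62.5 → average of remaining 10 = 806/10 = 80.6
Weighted total:
  Final exam 52 × 0.2 = 10.4
  Weekly reports 80.6 × 0.21 = 16.926
  Capstone 64.5 × 0.11 = 7.095
  Homework 77.5 × 0.14 = 10.85
  Discussion 52 × 0.18 = 9.36
  Oral exam 85.5 × 0.07 = 5.985
  Practicals 95 × 0.09 = 8.55
Sum = 69.166
69.166 is ≥ 67 and < 70 → D+

D+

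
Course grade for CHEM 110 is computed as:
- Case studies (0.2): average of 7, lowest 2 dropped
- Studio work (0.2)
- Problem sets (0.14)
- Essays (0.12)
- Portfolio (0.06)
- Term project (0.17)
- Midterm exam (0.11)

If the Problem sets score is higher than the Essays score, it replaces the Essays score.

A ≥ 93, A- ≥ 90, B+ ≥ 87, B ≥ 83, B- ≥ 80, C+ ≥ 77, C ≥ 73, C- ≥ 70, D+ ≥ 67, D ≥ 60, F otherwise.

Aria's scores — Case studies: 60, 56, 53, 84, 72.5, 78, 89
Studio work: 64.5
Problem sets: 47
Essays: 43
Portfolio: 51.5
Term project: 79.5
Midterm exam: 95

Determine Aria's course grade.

D+

Case studies: drop 53, 56 → average of remaining 5 = 383.5/5 = 76.7
Problem sets (47) > Essays (43), so Essays counts as 47.
Weighted total:
  Case studies 76.7 × 0.2 = 15.34
  Studio work 64.5 × 0.2 = 12.9
  Problem sets 47 × 0.14 = 6.58
  Essays 47 × 0.12 = 5.64
  Portfolio 51.5 × 0.06 = 3.09
  Term project 79.5 × 0.17 = 13.515
  Midterm exam 95 × 0.11 = 10.45
Sum = 67.515
67.515 is ≥ 67 and < 70 → D+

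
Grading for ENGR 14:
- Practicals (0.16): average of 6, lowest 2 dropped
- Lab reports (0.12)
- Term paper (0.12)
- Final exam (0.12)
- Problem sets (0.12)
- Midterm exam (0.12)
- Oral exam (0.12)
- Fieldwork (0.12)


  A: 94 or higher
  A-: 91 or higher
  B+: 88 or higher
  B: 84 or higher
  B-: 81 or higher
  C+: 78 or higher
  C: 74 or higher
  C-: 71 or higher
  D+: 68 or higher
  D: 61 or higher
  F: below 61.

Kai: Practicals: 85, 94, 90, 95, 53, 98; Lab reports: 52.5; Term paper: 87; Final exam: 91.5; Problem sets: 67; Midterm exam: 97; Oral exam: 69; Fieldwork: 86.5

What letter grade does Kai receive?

B-

Practicals: drop 53, 85 → average of remaining 4 = 377/4 = 94.25
Weighted total:
  Practicals 94.25 × 0.16 = 15.08
  Lab reports 52.5 × 0.12 = 6.3
  Term paper 87 × 0.12 = 10.44
  Final exam 91.5 × 0.12 = 10.98
  Problem sets 67 × 0.12 = 8.04
  Midterm exam 97 × 0.12 = 11.64
  Oral exam 69 × 0.12 = 8.28
  Fieldwork 86.5 × 0.12 = 10.38
Sum = 81.14
81.14 is ≥ 81 and < 84 → B-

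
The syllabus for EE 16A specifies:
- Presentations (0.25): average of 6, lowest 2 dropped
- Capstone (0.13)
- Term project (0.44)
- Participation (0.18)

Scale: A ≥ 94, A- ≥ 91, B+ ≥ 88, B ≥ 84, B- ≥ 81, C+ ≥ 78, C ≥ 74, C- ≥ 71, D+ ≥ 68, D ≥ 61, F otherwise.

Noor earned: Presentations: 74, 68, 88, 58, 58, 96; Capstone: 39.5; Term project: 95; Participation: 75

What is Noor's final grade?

C+

Presentations: drop 58, 58 → average of remaining 4 = 326/4 = 81.5
Weighted total:
  Presentations 81.5 × 0.25 = 20.375
  Capstone 39.5 × 0.13 = 5.135
  Term project 95 × 0.44 = 41.8
  Participation 75 × 0.18 = 13.5
Sum = 80.81
80.81 is ≥ 78 and < 81 → C+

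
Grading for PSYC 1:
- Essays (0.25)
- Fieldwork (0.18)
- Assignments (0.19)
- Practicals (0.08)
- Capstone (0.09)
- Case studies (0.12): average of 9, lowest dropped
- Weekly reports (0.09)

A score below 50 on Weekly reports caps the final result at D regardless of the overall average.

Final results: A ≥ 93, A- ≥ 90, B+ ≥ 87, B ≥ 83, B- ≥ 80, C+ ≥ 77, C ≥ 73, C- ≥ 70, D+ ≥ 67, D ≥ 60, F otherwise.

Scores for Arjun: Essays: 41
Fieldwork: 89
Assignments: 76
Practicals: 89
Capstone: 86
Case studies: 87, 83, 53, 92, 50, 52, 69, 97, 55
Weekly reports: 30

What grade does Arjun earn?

D

Case studies: drop 50 → average of remaining 8 = 588/8 = 73.5
Weekly reports score 30 < 50: minimum not met.
Weighted total:
  Essays 41 × 0.25 = 10.25
  Fieldwork 89 × 0.18 = 16.02
  Assignments 76 × 0.19 = 14.44
  Practicals 89 × 0.08 = 7.12
  Capstone 86 × 0.09 = 7.74
  Case studies 73.5 × 0.12 = 8.82
  Weekly reports 30 × 0.09 = 2.7
Sum = 67.09
67.09 would be D+; cap at D applies → D.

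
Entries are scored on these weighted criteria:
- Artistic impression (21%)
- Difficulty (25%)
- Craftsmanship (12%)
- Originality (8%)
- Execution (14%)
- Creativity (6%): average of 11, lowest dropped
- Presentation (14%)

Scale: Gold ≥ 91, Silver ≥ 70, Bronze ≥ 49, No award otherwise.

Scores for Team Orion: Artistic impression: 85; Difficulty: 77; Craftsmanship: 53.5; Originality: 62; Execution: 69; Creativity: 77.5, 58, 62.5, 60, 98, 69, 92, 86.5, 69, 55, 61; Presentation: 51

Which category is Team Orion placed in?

Bronze

Creativity: drop 55 → average of remaining 10 = 733.5/10 = 73.35
Weighted total:
  Artistic impression 85 × 0.21 = 17.85
  Difficulty 77 × 0.25 = 19.25
  Craftsmanship 53.5 × 0.12 = 6.42
  Originality 62 × 0.08 = 4.96
  Execution 69 × 0.14 = 9.66
  Creativity 73.35 × 0.06 = 4.401
  Presentation 51 × 0.14 = 7.14
Sum = 69.681
69.681 is ≥ 49 and < 70 → Bronze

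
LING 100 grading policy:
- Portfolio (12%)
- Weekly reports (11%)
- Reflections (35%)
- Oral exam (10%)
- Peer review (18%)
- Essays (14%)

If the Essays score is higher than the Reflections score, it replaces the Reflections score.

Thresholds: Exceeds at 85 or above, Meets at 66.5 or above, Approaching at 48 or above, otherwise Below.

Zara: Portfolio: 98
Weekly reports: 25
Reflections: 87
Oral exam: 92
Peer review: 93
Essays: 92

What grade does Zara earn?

Essays (92) > Reflections (87), so Reflections counts as 92.
Weighted total:
  Portfolio 98 × 0.12 = 11.76
  Weekly reports 25 × 0.11 = 2.75
  Reflections 92 × 0.35 = 32.2
  Oral exam 92 × 0.1 = 9.2
  Peer review 93 × 0.18 = 16.74
  Essays 92 × 0.14 = 12.88
Sum = 85.53
85.53 ≥ 85 → Exceeds

Exceeds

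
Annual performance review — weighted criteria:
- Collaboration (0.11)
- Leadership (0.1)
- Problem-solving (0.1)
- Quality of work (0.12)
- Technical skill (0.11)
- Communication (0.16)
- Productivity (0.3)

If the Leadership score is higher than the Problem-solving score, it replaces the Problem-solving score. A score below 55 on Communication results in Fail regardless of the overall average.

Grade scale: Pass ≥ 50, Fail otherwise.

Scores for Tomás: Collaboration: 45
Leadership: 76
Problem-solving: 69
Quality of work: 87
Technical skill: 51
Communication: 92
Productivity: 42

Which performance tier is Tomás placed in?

Leadership (76) > Problem-solving (69), so Problem-solving counts as 76.
Communication score 92 ≥ 55: minimum met.
Weighted total:
  Collaboration 45 × 0.11 = 4.95
  Leadership 76 × 0.1 = 7.6
  Problem-solving 76 × 0.1 = 7.6
  Quality of work 87 × 0.12 = 10.44
  Technical skill 51 × 0.11 = 5.61
  Communication 92 × 0.16 = 14.72
  Productivity 42 × 0.3 = 12.6
Sum = 63.52
63.52 ≥ 50 → Pass

Pass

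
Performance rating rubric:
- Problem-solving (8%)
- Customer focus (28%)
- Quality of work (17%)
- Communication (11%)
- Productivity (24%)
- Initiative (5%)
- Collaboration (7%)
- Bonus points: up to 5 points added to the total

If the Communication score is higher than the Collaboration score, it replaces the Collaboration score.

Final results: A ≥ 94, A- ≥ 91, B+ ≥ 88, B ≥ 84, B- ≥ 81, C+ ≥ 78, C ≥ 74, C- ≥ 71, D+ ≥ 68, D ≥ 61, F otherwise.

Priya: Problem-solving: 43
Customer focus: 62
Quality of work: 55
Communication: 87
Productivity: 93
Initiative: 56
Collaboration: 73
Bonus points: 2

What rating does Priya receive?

C-

Communication (87) > Collaboration (73), so Collaboration counts as 87.
Weighted total:
  Problem-solving 43 × 0.08 = 3.44
  Customer focus 62 × 0.28 = 17.36
  Quality of work 55 × 0.17 = 9.35
  Communication 87 × 0.11 = 9.57
  Productivity 93 × 0.24 = 22.32
  Initiative 56 × 0.05 = 2.8
  Collaboration 87 × 0.07 = 6.09
Sum = 70.93
Bonus points: 70.93 + 2 = 72.93
72.93 is ≥ 71 and < 74 → C-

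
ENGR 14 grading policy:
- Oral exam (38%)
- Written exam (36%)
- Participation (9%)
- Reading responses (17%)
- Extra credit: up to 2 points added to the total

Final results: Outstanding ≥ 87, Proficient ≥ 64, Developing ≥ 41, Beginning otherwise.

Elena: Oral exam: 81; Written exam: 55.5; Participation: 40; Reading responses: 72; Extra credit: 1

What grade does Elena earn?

Proficient

Weighted total:
  Oral exam 81 × 0.38 = 30.78
  Written exam 55.5 × 0.36 = 19.98
  Participation 40 × 0.09 = 3.6
  Reading responses 72 × 0.17 = 12.24
Sum = 66.6
Extra credit: 66.6 + 1 = 67.6
67.6 is ≥ 64 and < 87 → Proficient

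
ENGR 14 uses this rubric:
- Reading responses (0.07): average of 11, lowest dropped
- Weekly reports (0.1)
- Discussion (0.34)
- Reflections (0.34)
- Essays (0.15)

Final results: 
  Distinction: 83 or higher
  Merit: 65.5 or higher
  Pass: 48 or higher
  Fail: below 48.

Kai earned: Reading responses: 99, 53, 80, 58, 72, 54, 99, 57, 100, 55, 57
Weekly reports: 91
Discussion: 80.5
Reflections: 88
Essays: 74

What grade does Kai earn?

Merit

Reading responses: drop 53 → average of remaining 10 = 731/10 = 73.1
Weighted total:
  Reading responses 73.1 × 0.07 = 5.117
  Weekly reports 91 × 0.1 = 9.1
  Discussion 80.5 × 0.34 = 27.37
  Reflections 88 × 0.34 = 29.92
  Essays 74 × 0.15 = 11.1
Sum = 82.607
82.607 is ≥ 65.5 and < 83 → Merit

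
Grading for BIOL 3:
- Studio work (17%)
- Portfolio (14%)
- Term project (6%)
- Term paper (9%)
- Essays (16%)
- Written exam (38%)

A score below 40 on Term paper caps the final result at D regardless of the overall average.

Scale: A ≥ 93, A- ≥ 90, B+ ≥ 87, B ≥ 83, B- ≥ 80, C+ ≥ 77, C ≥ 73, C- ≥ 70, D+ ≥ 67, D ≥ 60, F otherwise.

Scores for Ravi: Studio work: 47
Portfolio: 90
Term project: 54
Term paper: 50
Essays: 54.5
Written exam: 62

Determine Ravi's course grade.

Term paper score 50 ≥ 40: minimum met.
Weighted total:
  Studio work 47 × 0.17 = 7.99
  Portfolio 90 × 0.14 = 12.6
  Term project 54 × 0.06 = 3.24
  Term paper 50 × 0.09 = 4.5
  Essays 54.5 × 0.16 = 8.72
  Written exam 62 × 0.38 = 23.56
Sum = 60.61
60.61 is ≥ 60 and < 67 → D

D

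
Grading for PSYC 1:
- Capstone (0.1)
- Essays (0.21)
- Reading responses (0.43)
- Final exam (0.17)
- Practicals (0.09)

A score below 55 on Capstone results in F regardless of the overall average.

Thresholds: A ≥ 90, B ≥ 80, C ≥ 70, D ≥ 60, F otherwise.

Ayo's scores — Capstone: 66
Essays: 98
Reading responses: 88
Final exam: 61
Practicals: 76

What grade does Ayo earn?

B

Capstone score 66 ≥ 55: minimum met.
Weighted total:
  Capstone 66 × 0.1 = 6.6
  Essays 98 × 0.21 = 20.58
  Reading responses 88 × 0.43 = 37.84
  Final exam 61 × 0.17 = 10.37
  Practicals 76 × 0.09 = 6.84
Sum = 82.23
82.23 is ≥ 80 and < 90 → B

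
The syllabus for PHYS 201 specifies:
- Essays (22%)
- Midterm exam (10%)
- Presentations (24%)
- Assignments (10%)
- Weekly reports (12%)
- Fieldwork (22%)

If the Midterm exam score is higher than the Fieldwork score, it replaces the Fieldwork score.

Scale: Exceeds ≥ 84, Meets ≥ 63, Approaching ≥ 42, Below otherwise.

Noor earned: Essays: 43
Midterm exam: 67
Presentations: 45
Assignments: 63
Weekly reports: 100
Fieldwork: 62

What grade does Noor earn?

Midterm exam (67) > Fieldwork (62), so Fieldwork counts as 67.
Weighted total:
  Essays 43 × 0.22 = 9.46
  Midterm exam 67 × 0.1 = 6.7
  Presentations 45 × 0.24 = 10.8
  Assignments 63 × 0.1 = 6.3
  Weekly reports 100 × 0.12 = 12
  Fieldwork 67 × 0.22 = 14.74
Sum = 60
60 is ≥ 42 and < 63 → Approaching

Approaching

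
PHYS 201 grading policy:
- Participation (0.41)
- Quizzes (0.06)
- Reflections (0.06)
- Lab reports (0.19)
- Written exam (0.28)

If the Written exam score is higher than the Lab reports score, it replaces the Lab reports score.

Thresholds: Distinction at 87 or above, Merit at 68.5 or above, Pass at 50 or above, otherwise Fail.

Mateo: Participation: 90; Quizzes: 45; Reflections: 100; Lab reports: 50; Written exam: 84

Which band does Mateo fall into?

Merit

Written exam (84) > Lab reports (50), so Lab reports counts as 84.
Weighted total:
  Participation 90 × 0.41 = 36.9
  Quizzes 45 × 0.06 = 2.7
  Reflections 100 × 0.06 = 6
  Lab reports 84 × 0.19 = 15.96
  Written exam 84 × 0.28 = 23.52
Sum = 85.08
85.08 is ≥ 68.5 and < 87 → Merit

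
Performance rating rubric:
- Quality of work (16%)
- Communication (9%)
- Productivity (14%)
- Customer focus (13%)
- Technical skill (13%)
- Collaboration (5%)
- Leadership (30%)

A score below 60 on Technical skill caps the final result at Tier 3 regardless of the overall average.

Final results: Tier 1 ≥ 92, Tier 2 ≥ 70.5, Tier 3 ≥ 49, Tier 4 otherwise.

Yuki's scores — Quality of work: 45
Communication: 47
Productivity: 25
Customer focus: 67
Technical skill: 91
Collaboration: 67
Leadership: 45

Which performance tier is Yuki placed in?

Tier 3

Technical skill score 91 ≥ 60: minimum met.
Weighted total:
  Quality of work 45 × 0.16 = 7.2
  Communication 47 × 0.09 = 4.23
  Productivity 25 × 0.14 = 3.5
  Customer focus 67 × 0.13 = 8.71
  Technical skill 91 × 0.13 = 11.83
  Collaboration 67 × 0.05 = 3.35
  Leadership 45 × 0.3 = 13.5
Sum = 52.32
52.32 is ≥ 49 and < 70.5 → Tier 3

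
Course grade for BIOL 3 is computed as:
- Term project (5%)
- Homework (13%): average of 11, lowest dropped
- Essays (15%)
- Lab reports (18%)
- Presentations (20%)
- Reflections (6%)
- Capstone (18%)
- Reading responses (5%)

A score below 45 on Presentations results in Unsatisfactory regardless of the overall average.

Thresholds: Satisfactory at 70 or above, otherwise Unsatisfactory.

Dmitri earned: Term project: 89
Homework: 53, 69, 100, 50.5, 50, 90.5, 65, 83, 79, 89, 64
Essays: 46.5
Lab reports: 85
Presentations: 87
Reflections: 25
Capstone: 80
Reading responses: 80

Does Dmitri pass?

Homework: drop 50 → average of remaining 10 = 743/10 = 74.3
Presentations score 87 ≥ 45: minimum met.
Weighted total:
  Term project 89 × 0.05 = 4.45
  Homework 74.3 × 0.13 = 9.659
  Essays 46.5 × 0.15 = 6.975
  Lab reports 85 × 0.18 = 15.3
  Presentations 87 × 0.2 = 17.4
  Reflections 25 × 0.06 = 1.5
  Capstone 80 × 0.18 = 14.4
  Reading responses 80 × 0.05 = 4
Sum = 73.684
73.684 ≥ 70 → Satisfactory

Satisfactory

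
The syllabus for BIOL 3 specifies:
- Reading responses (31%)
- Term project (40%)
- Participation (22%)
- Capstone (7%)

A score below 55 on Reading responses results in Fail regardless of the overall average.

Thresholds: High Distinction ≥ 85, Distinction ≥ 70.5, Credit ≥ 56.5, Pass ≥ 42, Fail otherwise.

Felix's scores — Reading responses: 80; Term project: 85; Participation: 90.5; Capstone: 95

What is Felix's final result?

High Distinction

Reading responses score 80 ≥ 55: minimum met.
Weighted total:
  Reading responses 80 × 0.31 = 24.8
  Term project 85 × 0.4 = 34
  Participation 90.5 × 0.22 = 19.91
  Capstone 95 × 0.07 = 6.65
Sum = 85.36
85.36 ≥ 85 → High Distinction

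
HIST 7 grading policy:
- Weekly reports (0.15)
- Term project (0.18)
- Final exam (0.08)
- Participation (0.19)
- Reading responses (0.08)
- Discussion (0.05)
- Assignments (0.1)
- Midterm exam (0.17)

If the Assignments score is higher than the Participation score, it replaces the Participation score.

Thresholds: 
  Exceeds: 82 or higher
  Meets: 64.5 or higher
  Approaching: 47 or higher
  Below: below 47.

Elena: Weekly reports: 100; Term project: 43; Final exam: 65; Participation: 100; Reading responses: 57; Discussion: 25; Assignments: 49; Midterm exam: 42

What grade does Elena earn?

Meets

Assignments (49) ≤ Participation (100), so Participation stays at 100.
Weighted total:
  Weekly reports 100 × 0.15 = 15
  Term project 43 × 0.18 = 7.74
  Final exam 65 × 0.08 = 5.2
  Participation 100 × 0.19 = 19
  Reading responses 57 × 0.08 = 4.56
  Discussion 25 × 0.05 = 1.25
  Assignments 49 × 0.1 = 4.9
  Midterm exam 42 × 0.17 = 7.14
Sum = 64.79
64.79 is ≥ 64.5 and < 82 → Meets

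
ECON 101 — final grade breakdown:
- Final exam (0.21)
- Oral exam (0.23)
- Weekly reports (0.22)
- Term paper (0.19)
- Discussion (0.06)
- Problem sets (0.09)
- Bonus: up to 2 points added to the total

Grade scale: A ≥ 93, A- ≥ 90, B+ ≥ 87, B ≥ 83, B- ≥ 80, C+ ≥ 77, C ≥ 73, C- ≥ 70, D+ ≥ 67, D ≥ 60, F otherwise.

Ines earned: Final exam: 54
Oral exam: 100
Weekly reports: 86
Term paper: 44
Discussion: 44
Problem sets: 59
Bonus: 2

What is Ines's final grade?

Weighted total:
  Final exam 54 × 0.21 = 11.34
  Oral exam 100 × 0.23 = 23
  Weekly reports 86 × 0.22 = 18.92
  Term paper 44 × 0.19 = 8.36
  Discussion 44 × 0.06 = 2.64
  Problem sets 59 × 0.09 = 5.31
Sum = 69.57
Bonus: 69.57 + 2 = 71.57
71.57 is ≥ 70 and < 73 → C-

C-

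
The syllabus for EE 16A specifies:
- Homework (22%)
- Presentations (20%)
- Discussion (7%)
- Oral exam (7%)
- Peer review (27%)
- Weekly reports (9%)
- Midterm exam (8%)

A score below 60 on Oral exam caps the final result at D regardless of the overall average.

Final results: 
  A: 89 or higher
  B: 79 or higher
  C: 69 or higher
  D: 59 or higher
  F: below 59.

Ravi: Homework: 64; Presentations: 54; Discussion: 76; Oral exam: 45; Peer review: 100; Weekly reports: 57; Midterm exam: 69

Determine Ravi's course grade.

Oral exam score 45 < 60: minimum not met.
Weighted total:
  Homework 64 × 0.22 = 14.08
  Presentations 54 × 0.2 = 10.8
  Discussion 76 × 0.07 = 5.32
  Oral exam 45 × 0.07 = 3.15
  Peer review 100 × 0.27 = 27
  Weekly reports 57 × 0.09 = 5.13
  Midterm exam 69 × 0.08 = 5.52
Sum = 71
71 would be C; cap at D applies → D.

D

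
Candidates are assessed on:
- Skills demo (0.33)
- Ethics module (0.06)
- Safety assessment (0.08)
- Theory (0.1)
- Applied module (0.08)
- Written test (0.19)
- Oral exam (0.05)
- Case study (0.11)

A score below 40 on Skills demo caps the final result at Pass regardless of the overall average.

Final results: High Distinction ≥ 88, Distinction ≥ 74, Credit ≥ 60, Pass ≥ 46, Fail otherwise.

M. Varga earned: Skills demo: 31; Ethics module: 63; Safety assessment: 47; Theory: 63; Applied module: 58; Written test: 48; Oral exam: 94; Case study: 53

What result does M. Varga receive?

Pass

Skills demo score 31 < 40: minimum not met.
Weighted total:
  Skills demo 31 × 0.33 = 10.23
  Ethics module 63 × 0.06 = 3.78
  Safety assessment 47 × 0.08 = 3.76
  Theory 63 × 0.1 = 6.3
  Applied module 58 × 0.08 = 4.64
  Written test 48 × 0.19 = 9.12
  Oral exam 94 × 0.05 = 4.7
  Case study 53 × 0.11 = 5.83
Sum = 48.36
48.36 would be Pass; cap at Pass applies → Pass.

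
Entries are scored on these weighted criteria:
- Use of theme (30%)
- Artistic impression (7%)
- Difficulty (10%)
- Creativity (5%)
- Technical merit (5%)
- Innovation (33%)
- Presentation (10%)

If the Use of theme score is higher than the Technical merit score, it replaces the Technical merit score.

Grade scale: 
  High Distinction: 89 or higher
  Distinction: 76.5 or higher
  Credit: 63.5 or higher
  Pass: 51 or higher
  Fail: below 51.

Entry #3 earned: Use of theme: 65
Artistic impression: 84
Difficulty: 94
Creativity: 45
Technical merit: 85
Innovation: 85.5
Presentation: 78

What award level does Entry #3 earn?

Use of theme (65) ≤ Technical merit (85), so Technical merit stays at 85.
Weighted total:
  Use of theme 65 × 0.3 = 19.5
  Artistic impression 84 × 0.07 = 5.88
  Difficulty 94 × 0.1 = 9.4
  Creativity 45 × 0.05 = 2.25
  Technical merit 85 × 0.05 = 4.25
  Innovation 85.5 × 0.33 = 28.215
  Presentation 78 × 0.1 = 7.8
Sum = 77.295
77.295 is ≥ 76.5 and < 89 → Distinction

Distinction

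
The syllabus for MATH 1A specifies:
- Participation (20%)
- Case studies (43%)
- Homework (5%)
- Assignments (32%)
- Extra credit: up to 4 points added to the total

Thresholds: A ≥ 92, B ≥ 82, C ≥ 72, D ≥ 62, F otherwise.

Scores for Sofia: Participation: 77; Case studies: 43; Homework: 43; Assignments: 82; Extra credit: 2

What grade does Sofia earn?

D

Weighted total:
  Participation 77 × 0.2 = 15.4
  Case studies 43 × 0.43 = 18.49
  Homework 43 × 0.05 = 2.15
  Assignments 82 × 0.32 = 26.24
Sum = 62.28
Extra credit: 62.28 + 2 = 64.28
64.28 is ≥ 62 and < 72 → D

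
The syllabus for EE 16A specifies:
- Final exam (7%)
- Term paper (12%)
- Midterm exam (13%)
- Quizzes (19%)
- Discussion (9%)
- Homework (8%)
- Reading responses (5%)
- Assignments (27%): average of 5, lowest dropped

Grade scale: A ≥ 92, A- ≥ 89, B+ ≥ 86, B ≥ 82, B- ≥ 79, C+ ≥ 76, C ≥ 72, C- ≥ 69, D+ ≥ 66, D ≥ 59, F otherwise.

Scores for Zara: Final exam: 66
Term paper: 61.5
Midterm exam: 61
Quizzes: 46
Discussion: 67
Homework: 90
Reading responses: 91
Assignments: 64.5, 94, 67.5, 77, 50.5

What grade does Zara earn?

Assignments: drop 50.5 → average of remaining 4 = 303/4 = 75.75
Weighted total:
  Final exam 66 × 0.07 = 4.62
  Term paper 61.5 × 0.12 = 7.38
  Midterm exam 61 × 0.13 = 7.93
  Quizzes 46 × 0.19 = 8.74
  Discussion 67 × 0.09 = 6.03
  Homework 90 × 0.08 = 7.2
  Reading responses 91 × 0.05 = 4.55
  Assignments 75.75 × 0.27 = 20.4525
Sum = 66.9025
66.9025 is ≥ 66 and < 69 → D+

D+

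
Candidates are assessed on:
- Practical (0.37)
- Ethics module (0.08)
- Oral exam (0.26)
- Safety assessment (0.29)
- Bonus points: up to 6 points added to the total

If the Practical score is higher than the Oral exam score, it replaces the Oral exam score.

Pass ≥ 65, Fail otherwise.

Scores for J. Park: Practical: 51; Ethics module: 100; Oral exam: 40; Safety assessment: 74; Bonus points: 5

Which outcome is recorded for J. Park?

Practical (51) > Oral exam (40), so Oral exam counts as 51.
Weighted total:
  Practical 51 × 0.37 = 18.87
  Ethics module 100 × 0.08 = 8
  Oral exam 51 × 0.26 = 13.26
  Safety assessment 74 × 0.29 = 21.46
Sum = 61.59
Bonus points: 61.59 + 5 = 66.59
66.59 ≥ 65 → Pass

Pass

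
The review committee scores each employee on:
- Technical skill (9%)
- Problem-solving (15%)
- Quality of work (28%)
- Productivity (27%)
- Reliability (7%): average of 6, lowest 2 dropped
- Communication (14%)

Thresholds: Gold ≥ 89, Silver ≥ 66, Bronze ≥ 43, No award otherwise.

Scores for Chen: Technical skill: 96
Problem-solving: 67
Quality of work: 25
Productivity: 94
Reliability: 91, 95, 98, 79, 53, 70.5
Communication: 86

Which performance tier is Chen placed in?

Silver

Reliability: drop 53, 70.5 → average of remaining 4 = 363/4 = 90.75
Weighted total:
  Technical skill 96 × 0.09 = 8.64
  Problem-solving 67 × 0.15 = 10.05
  Quality of work 25 × 0.28 = 7
  Productivity 94 × 0.27 = 25.38
  Reliability 90.75 × 0.07 = 6.3525
  Communication 86 × 0.14 = 12.04
Sum = 69.4625
69.4625 is ≥ 66 and < 89 → Silver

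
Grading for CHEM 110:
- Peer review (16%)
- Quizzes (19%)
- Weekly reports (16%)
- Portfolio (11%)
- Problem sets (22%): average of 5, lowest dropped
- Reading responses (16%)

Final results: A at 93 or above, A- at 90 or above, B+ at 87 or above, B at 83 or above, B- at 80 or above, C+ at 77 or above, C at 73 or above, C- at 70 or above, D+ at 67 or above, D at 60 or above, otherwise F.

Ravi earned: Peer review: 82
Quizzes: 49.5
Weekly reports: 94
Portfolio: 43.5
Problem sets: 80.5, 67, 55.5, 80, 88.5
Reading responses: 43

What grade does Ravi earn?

Problem sets: drop 55.5 → average of remaining 4 = 316/4 = 79
Weighted total:
  Peer review 82 × 0.16 = 13.12
  Quizzes 49.5 × 0.19 = 9.405
  Weekly reports 94 × 0.16 = 15.04
  Portfolio 43.5 × 0.11 = 4.785
  Problem sets 79 × 0.22 = 17.38
  Reading responses 43 × 0.16 = 6.88
Sum = 66.61
66.61 is ≥ 60 and < 67 → D

D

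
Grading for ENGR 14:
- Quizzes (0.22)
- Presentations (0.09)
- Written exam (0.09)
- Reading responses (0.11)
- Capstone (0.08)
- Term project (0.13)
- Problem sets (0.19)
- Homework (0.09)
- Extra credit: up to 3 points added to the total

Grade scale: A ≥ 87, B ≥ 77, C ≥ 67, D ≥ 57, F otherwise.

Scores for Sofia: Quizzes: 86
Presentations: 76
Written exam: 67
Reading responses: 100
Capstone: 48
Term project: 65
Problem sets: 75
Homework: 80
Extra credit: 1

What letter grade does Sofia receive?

Weighted total:
  Quizzes 86 × 0.22 = 18.92
  Presentations 76 × 0.09 = 6.84
  Written exam 67 × 0.09 = 6.03
  Reading responses 100 × 0.11 = 11
  Capstone 48 × 0.08 = 3.84
  Term project 65 × 0.13 = 8.45
  Problem sets 75 × 0.19 = 14.25
  Homework 80 × 0.09 = 7.2
Sum = 76.53
Extra credit: 76.53 + 1 = 77.53
77.53 is ≥ 77 and < 87 → B

B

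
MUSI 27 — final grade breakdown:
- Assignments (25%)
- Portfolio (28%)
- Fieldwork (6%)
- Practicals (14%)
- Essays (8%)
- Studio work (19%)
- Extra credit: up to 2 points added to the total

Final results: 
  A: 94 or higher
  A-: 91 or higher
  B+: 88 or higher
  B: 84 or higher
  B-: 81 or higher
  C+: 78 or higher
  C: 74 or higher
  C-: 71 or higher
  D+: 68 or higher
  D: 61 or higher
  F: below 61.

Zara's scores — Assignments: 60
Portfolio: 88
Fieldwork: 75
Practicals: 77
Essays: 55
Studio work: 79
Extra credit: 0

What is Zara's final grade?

Weighted total:
  Assignments 60 × 0.25 = 15
  Portfolio 88 × 0.28 = 24.64
  Fieldwork 75 × 0.06 = 4.5
  Practicals 77 × 0.14 = 10.78
  Essays 55 × 0.08 = 4.4
  Studio work 79 × 0.19 = 15.01
Sum = 74.33
Extra credit: 74.33 + 0 = 74.33
74.33 is ≥ 74 and < 78 → C

C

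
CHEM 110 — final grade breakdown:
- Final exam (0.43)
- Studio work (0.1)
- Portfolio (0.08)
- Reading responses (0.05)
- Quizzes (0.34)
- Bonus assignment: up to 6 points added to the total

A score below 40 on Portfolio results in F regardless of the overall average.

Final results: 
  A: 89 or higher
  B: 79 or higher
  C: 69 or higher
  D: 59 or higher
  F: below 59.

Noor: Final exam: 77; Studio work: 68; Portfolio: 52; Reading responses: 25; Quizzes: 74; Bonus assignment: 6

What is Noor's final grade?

C

Portfolio score 52 ≥ 40: minimum met.
Weighted total:
  Final exam 77 × 0.43 = 33.11
  Studio work 68 × 0.1 = 6.8
  Portfolio 52 × 0.08 = 4.16
  Reading responses 25 × 0.05 = 1.25
  Quizzes 74 × 0.34 = 25.16
Sum = 70.48
Bonus assignment: 70.48 + 6 = 76.48
76.48 is ≥ 69 and < 79 → C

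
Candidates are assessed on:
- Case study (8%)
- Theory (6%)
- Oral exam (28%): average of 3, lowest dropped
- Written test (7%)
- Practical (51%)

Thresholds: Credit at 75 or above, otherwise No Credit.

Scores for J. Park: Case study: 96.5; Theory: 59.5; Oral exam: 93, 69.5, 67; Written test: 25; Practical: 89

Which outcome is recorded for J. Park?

Oral exam: drop 67 → average of remaining 2 = 162.5/2 = 81.25
Weighted total:
  Case study 96.5 × 0.08 = 7.72
  Theory 59.5 × 0.06 = 3.57
  Oral exam 81.25 × 0.28 = 22.75
  Written test 25 × 0.07 = 1.75
  Practical 89 × 0.51 = 45.39
Sum = 81.18
81.18 ≥ 75 → Credit

Credit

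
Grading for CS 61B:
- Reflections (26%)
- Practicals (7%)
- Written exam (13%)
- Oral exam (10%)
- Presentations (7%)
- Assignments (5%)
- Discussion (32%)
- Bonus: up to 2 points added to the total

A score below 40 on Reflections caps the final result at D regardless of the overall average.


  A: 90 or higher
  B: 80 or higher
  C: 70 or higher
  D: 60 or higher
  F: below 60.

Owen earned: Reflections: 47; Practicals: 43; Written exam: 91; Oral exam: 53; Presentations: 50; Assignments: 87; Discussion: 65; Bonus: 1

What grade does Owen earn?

D

Reflections score 47 ≥ 40: minimum met.
Weighted total:
  Reflections 47 × 0.26 = 12.22
  Practicals 43 × 0.07 = 3.01
  Written exam 91 × 0.13 = 11.83
  Oral exam 53 × 0.1 = 5.3
  Presentations 50 × 0.07 = 3.5
  Assignments 87 × 0.05 = 4.35
  Discussion 65 × 0.32 = 20.8
Sum = 61.01
Bonus: 61.01 + 1 = 62.01
62.01 is ≥ 60 and < 70 → D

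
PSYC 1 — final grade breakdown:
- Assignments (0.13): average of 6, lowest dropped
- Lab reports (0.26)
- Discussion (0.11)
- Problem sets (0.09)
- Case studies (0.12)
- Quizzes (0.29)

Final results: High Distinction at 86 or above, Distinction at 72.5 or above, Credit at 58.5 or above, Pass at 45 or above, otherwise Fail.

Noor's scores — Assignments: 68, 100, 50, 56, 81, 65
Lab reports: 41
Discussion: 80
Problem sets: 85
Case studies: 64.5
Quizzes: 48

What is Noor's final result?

Assignments: drop 50 → average of remaining 5 = 370/5 = 74
Weighted total:
  Assignments 74 × 0.13 = 9.62
  Lab reports 41 × 0.26 = 10.66
  Discussion 80 × 0.11 = 8.8
  Problem sets 85 × 0.09 = 7.65
  Case studies 64.5 × 0.12 = 7.74
  Quizzes 48 × 0.29 = 13.92
Sum = 58.39
58.39 is ≥ 45 and < 58.5 → Pass

Pass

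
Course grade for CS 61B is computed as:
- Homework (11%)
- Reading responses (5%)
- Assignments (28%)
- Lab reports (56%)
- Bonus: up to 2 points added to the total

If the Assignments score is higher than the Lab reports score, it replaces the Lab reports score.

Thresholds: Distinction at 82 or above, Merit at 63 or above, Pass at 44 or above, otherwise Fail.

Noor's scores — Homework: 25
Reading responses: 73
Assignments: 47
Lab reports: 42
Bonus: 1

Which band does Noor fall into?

Assignments (47) > Lab reports (42), so Lab reports counts as 47.
Weighted total:
  Homework 25 × 0.11 = 2.75
  Reading responses 73 × 0.05 = 3.65
  Assignments 47 × 0.28 = 13.16
  Lab reports 47 × 0.56 = 26.32
Sum = 45.88
Bonus: 45.88 + 1 = 46.88
46.88 is ≥ 44 and < 63 → Pass

Pass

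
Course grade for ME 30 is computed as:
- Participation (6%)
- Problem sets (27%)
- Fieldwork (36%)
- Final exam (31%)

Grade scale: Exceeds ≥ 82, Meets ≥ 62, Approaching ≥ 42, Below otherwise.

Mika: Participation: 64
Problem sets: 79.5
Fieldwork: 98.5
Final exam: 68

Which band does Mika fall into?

Meets

Weighted total:
  Participation 64 × 0.06 = 3.84
  Problem sets 79.5 × 0.27 = 21.465
  Fieldwork 98.5 × 0.36 = 35.46
  Final exam 68 × 0.31 = 21.08
Sum = 81.845
81.845 is ≥ 62 and < 82 → Meets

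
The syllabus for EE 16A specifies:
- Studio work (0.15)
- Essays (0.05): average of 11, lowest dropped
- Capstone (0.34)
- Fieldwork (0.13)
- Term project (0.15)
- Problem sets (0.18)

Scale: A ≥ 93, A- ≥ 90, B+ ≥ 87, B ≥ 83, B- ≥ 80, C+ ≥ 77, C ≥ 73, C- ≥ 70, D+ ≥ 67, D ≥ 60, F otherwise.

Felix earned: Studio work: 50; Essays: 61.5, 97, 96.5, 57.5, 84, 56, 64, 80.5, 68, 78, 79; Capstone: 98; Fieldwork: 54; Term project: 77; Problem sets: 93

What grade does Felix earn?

C+

Essays: drop 56 → average of remaining 10 = 766/10 = 76.6
Weighted total:
  Studio work 50 × 0.15 = 7.5
  Essays 76.6 × 0.05 = 3.83
  Capstone 98 × 0.34 = 33.32
  Fieldwork 54 × 0.13 = 7.02
  Term project 77 × 0.15 = 11.55
  Problem sets 93 × 0.18 = 16.74
Sum = 79.96
79.96 is ≥ 77 and < 80 → C+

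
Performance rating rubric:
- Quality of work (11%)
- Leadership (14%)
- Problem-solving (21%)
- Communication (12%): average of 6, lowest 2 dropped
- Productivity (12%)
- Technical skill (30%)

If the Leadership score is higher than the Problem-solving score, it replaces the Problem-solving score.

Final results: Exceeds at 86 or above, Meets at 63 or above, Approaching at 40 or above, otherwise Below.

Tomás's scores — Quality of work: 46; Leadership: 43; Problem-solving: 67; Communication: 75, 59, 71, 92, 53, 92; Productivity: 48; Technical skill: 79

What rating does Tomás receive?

Meets

Communication: drop 53, 59 → average of remaining 4 = 330/4 = 82.5
Leadership (43) ≤ Problem-solving (67), so Problem-solving stays at 67.
Weighted total:
  Quality of work 46 × 0.11 = 5.06
  Leadership 43 × 0.14 = 6.02
  Problem-solving 67 × 0.21 = 14.07
  Communication 82.5 × 0.12 = 9.9
  Productivity 48 × 0.12 = 5.76
  Technical skill 79 × 0.3 = 23.7
Sum = 64.51
64.51 is ≥ 63 and < 86 → Meets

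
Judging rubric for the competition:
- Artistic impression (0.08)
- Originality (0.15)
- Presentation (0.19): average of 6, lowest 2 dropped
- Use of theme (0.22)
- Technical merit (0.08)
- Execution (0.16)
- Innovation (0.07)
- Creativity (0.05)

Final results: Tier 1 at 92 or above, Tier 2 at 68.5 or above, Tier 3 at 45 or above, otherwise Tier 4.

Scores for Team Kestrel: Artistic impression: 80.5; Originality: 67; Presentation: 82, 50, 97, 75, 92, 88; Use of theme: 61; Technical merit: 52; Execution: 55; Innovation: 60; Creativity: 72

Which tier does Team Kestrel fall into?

Presentation: drop 50, 75 → average of remaining 4 = 359/4 = 89.75
Weighted total:
  Artistic impression 80.5 × 0.08 = 6.44
  Originality 67 × 0.15 = 10.05
  Presentation 89.75 × 0.19 = 17.0525
  Use of theme 61 × 0.22 = 13.42
  Technical merit 52 × 0.08 = 4.16
  Execution 55 × 0.16 = 8.8
  Innovation 60 × 0.07 = 4.2
  Creativity 72 × 0.05 = 3.6
Sum = 67.7225
67.7225 is ≥ 45 and < 68.5 → Tier 3

Tier 3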